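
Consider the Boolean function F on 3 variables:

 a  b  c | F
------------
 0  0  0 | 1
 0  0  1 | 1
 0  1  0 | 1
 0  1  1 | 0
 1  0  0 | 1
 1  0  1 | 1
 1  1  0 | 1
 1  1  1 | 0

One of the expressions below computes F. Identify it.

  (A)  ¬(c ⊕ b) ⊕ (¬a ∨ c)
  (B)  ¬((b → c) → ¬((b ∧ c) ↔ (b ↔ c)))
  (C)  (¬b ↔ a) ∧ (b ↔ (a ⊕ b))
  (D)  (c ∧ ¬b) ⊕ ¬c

(A) fails at (0,0,0): the formula yields 0, F is 1.
(B) fails at (0,0,0): the formula yields 0, F is 1.
(C) fails at (0,0,0): the formula yields 0, F is 1.
That leaves (D). Evaluating it on every row reproduces the table of F exactly.

D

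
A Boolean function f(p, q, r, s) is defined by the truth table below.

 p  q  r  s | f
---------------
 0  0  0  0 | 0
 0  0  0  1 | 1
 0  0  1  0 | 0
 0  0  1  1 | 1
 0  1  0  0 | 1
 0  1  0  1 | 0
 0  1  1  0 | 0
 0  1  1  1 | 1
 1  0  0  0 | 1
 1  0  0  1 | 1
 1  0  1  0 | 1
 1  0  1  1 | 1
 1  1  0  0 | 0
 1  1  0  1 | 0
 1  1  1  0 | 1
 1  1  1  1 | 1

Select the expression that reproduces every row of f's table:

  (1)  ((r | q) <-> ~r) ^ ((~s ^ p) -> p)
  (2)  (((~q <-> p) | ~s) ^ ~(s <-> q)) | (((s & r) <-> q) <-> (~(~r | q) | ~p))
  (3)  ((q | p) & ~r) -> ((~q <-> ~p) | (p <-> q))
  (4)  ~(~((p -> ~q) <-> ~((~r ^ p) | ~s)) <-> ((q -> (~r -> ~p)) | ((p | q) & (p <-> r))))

(2) fails at (0,0,0,0): the formula yields 1, f is 0.
(3) fails at (0,0,0,0): the formula yields 1, f is 0.
(4) fails at (0,0,0,1): the formula yields 0, f is 1.
Only (1) survives; checking it on all 16 rows confirms it matches f.

1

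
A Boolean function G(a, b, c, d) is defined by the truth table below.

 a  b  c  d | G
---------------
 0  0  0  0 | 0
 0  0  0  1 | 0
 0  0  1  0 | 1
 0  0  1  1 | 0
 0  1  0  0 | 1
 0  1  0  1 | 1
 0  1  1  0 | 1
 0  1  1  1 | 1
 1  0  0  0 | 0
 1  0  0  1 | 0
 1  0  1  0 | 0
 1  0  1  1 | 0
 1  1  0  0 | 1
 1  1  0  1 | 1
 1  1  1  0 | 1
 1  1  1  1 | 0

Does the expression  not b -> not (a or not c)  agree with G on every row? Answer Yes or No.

No

Evaluate not b -> not (a or not c) on each row and compare to G:
  a=0, b=0, c=0, d=0: formula gives 0, G = 0 ✓
  a=0, b=0, c=0, d=1: formula gives 0, G = 0 ✓
  a=0, b=0, c=1, d=0: formula gives 1, G = 1 ✓
  a=0, b=0, c=1, d=1: formula gives 1, but G = 0 ✗
Row (0,0,1,1) is a counterexample, so the formula is not equivalent to G.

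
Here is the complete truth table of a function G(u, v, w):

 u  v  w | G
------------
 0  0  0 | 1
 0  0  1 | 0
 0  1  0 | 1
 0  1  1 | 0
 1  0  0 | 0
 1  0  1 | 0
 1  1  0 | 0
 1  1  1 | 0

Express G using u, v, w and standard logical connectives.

G(u, v, w) = ((NOT u AND NOT v) AND NOT w) OR ((NOT u AND v) AND NOT w)

G=1 on 2 inputs: (0,0,0), (0,1,0). Reading each as a conjunction of literals (¬u·¬v·¬w, ¬u·v·¬w) and taking the OR gives the canonical DNF.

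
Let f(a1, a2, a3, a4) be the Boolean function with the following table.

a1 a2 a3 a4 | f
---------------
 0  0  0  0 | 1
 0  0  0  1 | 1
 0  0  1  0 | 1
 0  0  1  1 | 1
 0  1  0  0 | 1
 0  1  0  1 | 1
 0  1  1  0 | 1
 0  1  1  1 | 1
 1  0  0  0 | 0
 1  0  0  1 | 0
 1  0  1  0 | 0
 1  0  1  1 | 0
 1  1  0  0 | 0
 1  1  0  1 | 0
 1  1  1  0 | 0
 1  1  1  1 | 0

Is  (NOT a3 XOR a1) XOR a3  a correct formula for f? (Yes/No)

Evaluate (NOT a3 XOR a1) XOR a3 on each row and compare to f:
  a1=0, a2=0, a3=0, a4=0: formula gives 1, f = 1 ✓
  a1=0, a2=0, a3=0, a4=1: formula gives 1, f = 1 ✓
  a1=0, a2=0, a3=1, a4=0: formula gives 1, f = 1 ✓
  a1=0, a2=0, a3=1, a4=1: formula gives 1, f = 1 ✓
  …and likewise for the remaining 12 rows.
No disagreement on any input; they are logically equivalent.

Yes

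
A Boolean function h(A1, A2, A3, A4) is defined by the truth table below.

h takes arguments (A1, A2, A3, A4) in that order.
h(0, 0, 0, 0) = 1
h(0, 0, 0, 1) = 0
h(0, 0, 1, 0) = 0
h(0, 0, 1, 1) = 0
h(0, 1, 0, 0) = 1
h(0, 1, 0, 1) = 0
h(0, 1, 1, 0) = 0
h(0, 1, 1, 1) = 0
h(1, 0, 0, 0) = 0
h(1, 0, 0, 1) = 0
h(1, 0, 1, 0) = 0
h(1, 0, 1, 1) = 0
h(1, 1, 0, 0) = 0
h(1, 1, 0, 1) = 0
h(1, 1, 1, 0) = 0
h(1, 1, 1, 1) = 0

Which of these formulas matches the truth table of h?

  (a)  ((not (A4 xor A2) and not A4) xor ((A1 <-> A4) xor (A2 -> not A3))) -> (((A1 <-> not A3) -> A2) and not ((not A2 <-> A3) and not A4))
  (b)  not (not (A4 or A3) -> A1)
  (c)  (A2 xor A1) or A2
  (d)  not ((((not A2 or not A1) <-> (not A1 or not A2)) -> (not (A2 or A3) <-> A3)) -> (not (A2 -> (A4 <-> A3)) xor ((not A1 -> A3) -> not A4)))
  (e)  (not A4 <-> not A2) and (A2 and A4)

b

(a): at (0,0,0,1) it gives 1, but h = 0 — eliminated.
(c): at (0,0,0,0) it gives 0, but h = 1 — eliminated.
(d): at (0,0,0,0) it gives 0, but h = 1 — eliminated.
(e): at (0,0,0,0) it gives 0, but h = 1 — eliminated.
Only (b) survives; checking it on all 16 rows confirms it matches h.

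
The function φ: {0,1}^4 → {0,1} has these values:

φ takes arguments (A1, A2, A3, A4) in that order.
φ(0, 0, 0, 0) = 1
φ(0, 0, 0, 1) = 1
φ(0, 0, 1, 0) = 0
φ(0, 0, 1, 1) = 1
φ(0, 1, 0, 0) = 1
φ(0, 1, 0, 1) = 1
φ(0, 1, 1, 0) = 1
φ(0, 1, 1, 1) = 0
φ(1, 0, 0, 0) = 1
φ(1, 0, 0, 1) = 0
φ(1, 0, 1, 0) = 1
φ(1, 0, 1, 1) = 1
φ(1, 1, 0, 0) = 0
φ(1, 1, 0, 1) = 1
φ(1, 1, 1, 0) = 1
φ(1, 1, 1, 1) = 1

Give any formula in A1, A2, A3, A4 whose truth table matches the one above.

There are just 4 zero rows: (0,0,1,0), (0,1,1,1), (1,0,0,1), (1,1,0,0). Their minterms are ¬A1·¬A2·A3·¬A4, ¬A1·A2·A3·A4, A1·¬A2·¬A3·A4, A1·A2·¬A3·¬A4; the OR of those covers precisely the 0-outputs, and negating it yields φ.

φ(A1, A2, A3, A4) = ((((((A1' · A2') · A3) · A4') + (((A1' · A2) · A3) · A4)) + (((A1 · A2') · A3') · A4)) + (((A1 · A2) · A3') · A4'))'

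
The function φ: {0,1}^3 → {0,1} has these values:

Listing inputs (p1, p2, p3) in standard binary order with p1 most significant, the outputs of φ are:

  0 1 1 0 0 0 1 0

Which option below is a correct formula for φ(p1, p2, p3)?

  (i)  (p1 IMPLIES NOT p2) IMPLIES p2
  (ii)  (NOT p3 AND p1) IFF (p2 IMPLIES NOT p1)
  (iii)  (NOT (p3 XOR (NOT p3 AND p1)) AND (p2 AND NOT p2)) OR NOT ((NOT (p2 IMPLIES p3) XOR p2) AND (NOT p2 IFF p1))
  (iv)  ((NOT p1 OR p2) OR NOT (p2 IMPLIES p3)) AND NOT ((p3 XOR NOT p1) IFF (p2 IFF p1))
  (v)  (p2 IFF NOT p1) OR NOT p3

(i) fails at (0,0,1): the formula yields 0, φ is 1.
(ii) fails at (0,0,1): the formula yields 0, φ is 1.
(iii) fails at (0,0,0): the formula yields 1, φ is 0.
(v) fails at (0,0,0): the formula yields 1, φ is 0.
That leaves (iv). Evaluating it on every row reproduces the table of φ exactly.

iv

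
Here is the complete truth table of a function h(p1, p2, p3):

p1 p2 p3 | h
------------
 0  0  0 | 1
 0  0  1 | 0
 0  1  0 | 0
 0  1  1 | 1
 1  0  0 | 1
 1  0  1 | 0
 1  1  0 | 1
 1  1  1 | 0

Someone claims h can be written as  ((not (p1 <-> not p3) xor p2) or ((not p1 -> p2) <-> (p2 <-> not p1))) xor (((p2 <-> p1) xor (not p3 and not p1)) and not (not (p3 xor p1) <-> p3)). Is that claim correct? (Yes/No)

No

Check the formula against h row by row:
  p1=0, p2=0, p3=0: formula gives 1, h = 1 ✓
  p1=0, p2=0, p3=1: formula gives 0, h = 0 ✓
  p1=0, p2=1, p3=0: formula gives 0, h = 0 ✓
  p1=0, p2=1, p3=1: formula gives 1, h = 1 ✓
  p1=1, p2=0, p3=0: formula gives 1, h = 1 ✓
  p1=1, p2=0, p3=1: formula gives 1, but h = 0 ✗
Since they disagree at (1,0,1), the expression is not a correct formula for h.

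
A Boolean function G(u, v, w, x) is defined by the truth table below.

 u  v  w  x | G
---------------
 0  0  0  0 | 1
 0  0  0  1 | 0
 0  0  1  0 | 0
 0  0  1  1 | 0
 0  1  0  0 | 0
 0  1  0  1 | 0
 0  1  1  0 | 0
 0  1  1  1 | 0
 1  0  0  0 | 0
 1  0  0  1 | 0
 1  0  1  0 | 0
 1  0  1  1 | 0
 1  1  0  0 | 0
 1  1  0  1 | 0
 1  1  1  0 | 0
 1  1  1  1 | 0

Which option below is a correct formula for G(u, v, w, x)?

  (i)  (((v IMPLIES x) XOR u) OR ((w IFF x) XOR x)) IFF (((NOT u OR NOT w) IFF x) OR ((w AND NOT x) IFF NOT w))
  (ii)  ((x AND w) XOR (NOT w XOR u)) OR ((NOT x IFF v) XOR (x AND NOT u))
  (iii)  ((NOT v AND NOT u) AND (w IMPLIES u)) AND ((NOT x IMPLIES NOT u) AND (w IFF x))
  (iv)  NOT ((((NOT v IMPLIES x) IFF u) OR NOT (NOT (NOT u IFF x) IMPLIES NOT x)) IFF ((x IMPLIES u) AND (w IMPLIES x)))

(i) fails at (0,0,0,0): the formula yields 0, G is 1.
(ii) fails at (0,0,0,1): the formula yields 1, G is 0.
(iv) fails at (0,0,0,0): the formula yields 0, G is 1.
That leaves (iii). Evaluating it on every row reproduces the table of G exactly.

iii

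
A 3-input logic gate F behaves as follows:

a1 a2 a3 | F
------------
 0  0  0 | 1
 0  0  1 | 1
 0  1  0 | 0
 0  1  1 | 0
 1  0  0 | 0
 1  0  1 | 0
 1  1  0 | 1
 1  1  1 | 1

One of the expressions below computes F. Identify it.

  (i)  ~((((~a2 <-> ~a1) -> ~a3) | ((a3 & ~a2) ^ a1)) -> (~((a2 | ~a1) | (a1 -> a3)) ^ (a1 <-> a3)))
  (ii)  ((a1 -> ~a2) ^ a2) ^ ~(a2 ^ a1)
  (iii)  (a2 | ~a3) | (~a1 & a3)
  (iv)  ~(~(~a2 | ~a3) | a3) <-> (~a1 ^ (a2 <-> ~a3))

iv

(i) disagrees with F on (0,0,0) (formula → 0, table → 1); rule it out.
(ii) disagrees with F on (0,0,0) (formula → 0, table → 1); rule it out.
(iii) disagrees with F on (0,1,0) (formula → 1, table → 0); rule it out.
That leaves (iv). Evaluating it on every row reproduces the table of F exactly.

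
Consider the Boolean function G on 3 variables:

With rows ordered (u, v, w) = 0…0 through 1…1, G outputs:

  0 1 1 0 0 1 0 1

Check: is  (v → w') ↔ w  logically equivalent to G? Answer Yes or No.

Evaluate (v → w') ↔ w on each row and compare to G:
  u=0, v=0, w=0: formula gives 0, G = 0 ✓
  u=0, v=0, w=1: formula gives 1, G = 1 ✓
  u=0, v=1, w=0: formula gives 0, but G = 1 ✗
Row (0,1,0) is a counterexample, so the formula is not equivalent to G.

No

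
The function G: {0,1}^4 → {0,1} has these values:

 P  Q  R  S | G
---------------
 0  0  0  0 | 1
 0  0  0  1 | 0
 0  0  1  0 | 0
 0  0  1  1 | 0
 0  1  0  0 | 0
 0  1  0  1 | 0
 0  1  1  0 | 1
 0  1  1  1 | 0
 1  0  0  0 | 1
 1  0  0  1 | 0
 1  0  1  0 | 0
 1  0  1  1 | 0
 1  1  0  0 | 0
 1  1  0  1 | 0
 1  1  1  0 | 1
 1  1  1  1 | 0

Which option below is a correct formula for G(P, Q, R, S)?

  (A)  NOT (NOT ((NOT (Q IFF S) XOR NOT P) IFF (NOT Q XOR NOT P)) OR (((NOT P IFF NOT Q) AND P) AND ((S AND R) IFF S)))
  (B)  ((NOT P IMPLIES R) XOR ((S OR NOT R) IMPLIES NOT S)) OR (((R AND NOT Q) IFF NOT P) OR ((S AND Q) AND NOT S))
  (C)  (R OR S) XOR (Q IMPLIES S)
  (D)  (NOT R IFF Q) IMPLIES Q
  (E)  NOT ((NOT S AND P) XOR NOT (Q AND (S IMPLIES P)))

C

(A) fails at (0,0,0,0): the formula yields 0, G is 1.
(B) fails at (0,0,1,0): the formula yields 1, G is 0.
(D) fails at (0,0,0,1): the formula yields 1, G is 0.
(E) fails at (0,0,0,0): the formula yields 0, G is 1.
Only (C) survives; checking it on all 16 rows confirms it matches G.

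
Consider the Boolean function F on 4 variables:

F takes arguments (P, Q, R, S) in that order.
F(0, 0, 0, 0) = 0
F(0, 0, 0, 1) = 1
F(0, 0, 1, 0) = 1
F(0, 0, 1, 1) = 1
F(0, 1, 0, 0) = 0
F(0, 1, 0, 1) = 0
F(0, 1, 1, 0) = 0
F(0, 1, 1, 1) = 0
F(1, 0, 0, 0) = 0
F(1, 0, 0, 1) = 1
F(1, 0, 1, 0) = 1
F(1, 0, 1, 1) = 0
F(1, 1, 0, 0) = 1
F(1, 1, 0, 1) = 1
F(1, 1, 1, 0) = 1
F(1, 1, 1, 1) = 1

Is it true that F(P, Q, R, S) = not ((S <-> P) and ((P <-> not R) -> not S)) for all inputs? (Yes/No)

No

Evaluate not ((S <-> P) and ((P <-> not R) -> not S)) on each row and compare to F:
  P=0, Q=0, R=0, S=0: formula gives 0, F = 0 ✓
  P=0, Q=0, R=0, S=1: formula gives 1, F = 1 ✓
  P=0, Q=0, R=1, S=0: formula gives 0, but F = 1 ✗
Since they disagree at (0,0,1,0), the expression is not a correct formula for F.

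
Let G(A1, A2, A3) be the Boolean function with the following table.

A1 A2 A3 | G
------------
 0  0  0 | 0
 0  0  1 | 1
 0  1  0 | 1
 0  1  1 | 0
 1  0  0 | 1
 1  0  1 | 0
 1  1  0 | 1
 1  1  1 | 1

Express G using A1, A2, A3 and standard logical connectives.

The 0-rows are (0,0,0), (0,1,1), (1,0,1). Take each as a conjunction (¬A1·¬A2·¬A3, ¬A1·A2·A3, A1·¬A2·A3), form their disjunction, and complement — that gives a formula that is 1 everywhere G is.

G(A1, A2, A3) = NOT ((((NOT A1 AND NOT A2) AND NOT A3) OR ((NOT A1 AND A2) AND A3)) OR ((A1 AND NOT A2) AND A3))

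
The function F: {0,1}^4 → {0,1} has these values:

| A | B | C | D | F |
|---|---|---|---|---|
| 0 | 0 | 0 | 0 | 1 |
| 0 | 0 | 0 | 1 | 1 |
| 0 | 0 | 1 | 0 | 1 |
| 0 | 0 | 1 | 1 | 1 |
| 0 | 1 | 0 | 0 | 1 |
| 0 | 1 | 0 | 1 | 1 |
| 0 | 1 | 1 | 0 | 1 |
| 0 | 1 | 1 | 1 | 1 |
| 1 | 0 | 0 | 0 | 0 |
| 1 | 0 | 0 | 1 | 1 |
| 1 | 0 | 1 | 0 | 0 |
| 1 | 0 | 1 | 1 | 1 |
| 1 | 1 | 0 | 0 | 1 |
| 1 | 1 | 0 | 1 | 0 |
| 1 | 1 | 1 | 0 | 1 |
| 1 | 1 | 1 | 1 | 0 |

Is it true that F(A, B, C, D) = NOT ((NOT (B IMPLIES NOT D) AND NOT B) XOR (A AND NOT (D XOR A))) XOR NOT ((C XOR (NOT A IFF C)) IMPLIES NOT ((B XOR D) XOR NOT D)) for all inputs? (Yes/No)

Yes

Check the formula against F row by row:
  A=0, B=0, C=0, D=0: formula gives 1, F = 1 ✓
  A=0, B=0, C=0, D=1: formula gives 1, F = 1 ✓
  A=0, B=0, C=1, D=0: formula gives 1, F = 1 ✓
  A=0, B=0, C=1, D=1: formula gives 1, F = 1 ✓
  …and likewise for the remaining 12 rows.
No disagreement on any input; they are logically equivalent.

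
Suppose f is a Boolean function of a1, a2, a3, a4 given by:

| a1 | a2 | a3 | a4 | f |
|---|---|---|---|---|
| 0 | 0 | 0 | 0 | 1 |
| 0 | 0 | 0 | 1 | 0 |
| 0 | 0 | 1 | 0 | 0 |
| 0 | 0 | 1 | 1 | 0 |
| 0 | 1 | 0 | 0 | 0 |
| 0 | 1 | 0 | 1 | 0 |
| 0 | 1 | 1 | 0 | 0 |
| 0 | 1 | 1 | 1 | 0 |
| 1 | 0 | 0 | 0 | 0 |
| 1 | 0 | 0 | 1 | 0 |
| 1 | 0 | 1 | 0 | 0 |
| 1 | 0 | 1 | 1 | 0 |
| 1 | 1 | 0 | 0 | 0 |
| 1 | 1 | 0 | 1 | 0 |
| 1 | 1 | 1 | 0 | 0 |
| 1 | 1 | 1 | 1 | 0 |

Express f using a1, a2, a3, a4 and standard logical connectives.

f(a1, a2, a3, a4) = (((a1 + a2) + a3) + a4)'

The output is 1 only when every input is 0 — NOR of all inputs.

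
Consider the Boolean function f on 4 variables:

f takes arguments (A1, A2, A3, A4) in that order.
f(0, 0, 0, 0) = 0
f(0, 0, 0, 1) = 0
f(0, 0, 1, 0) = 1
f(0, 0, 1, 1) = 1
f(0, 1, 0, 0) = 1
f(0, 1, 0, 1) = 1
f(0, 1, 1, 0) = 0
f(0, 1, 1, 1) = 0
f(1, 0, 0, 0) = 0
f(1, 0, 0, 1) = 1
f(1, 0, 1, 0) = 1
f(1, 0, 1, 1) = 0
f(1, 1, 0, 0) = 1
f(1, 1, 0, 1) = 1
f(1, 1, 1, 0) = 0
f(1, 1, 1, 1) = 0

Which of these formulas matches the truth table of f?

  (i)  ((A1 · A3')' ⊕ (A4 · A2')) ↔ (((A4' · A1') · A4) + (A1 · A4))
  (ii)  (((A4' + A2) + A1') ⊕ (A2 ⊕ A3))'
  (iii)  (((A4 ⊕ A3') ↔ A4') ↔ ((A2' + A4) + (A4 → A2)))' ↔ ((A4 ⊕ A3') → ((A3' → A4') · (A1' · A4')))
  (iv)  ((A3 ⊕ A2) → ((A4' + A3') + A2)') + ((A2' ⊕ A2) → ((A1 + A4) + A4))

ii

(i) fails at (0,0,0,1): the formula yields 1, f is 0.
(iii) fails at (0,0,1,1): the formula yields 0, f is 1.
(iv) fails at (0,0,0,0): the formula yields 1, f is 0.
(ii) is the remaining candidate, and it agrees with f on all 16 inputs.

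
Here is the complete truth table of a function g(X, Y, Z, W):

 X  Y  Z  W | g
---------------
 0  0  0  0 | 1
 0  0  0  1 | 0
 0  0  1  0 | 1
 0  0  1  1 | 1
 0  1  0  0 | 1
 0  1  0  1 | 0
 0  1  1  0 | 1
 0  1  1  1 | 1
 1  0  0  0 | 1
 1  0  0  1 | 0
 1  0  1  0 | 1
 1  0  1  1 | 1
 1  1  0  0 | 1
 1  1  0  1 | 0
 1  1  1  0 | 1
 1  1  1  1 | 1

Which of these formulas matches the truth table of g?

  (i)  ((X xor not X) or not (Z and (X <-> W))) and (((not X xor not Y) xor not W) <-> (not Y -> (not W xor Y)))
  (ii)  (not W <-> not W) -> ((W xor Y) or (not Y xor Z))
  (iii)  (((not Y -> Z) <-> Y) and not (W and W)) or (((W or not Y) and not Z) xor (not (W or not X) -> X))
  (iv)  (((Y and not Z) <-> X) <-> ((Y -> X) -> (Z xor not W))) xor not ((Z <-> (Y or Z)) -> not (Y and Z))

iii

(i) disagrees with g on (0,0,0,1) (formula → 1, table → 0); rule it out.
(ii) disagrees with g on (0,0,0,1) (formula → 1, table → 0); rule it out.
(iv) disagrees with g on (0,0,1,0) (formula → 0, table → 1); rule it out.
Only (iii) survives; checking it on all 16 rows confirms it matches g.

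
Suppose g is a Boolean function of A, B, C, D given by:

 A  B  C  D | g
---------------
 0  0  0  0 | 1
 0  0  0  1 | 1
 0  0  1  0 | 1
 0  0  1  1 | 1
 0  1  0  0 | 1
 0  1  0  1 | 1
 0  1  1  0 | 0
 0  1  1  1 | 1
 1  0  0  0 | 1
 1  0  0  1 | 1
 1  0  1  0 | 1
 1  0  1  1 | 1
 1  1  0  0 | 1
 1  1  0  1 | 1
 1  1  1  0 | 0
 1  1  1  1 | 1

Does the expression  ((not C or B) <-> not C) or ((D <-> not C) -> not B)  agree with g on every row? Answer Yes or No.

Yes

Check the formula against g row by row:
  A=0, B=0, C=0, D=0: formula gives 1, g = 1 ✓
  A=0, B=0, C=0, D=1: formula gives 1, g = 1 ✓
  A=0, B=0, C=1, D=0: formula gives 1, g = 1 ✓
  A=0, B=0, C=1, D=1: formula gives 1, g = 1 ✓
  … (the remaining 12 rows also agree.)
Every row agrees, so the formula is equivalent.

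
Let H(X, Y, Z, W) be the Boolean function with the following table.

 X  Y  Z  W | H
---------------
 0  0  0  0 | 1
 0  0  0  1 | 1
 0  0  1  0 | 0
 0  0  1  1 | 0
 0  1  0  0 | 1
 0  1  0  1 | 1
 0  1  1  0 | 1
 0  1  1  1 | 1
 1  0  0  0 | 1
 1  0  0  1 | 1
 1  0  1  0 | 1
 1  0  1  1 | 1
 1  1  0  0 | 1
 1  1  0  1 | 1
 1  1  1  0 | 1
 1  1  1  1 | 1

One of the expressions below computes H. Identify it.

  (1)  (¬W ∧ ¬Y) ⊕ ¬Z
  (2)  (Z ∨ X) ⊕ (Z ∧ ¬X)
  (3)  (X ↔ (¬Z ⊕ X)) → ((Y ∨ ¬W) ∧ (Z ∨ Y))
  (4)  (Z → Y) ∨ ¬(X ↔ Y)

(1): at (0,0,0,0) it gives 0, but H = 1 — eliminated.
(2): at (0,0,0,0) it gives 0, but H = 1 — eliminated.
(3): at (0,0,1,0) it gives 1, but H = 0 — eliminated.
(4) is the remaining candidate, and it agrees with H on all 16 inputs.

4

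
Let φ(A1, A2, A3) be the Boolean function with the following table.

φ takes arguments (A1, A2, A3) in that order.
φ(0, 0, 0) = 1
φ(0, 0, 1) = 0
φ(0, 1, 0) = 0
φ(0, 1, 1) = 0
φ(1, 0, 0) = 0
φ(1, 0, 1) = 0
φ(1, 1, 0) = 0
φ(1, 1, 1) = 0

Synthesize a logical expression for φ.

φ(A1, A2, A3) = ~((A1 | A2) | A3)

The output is 1 only when every input is 0 — NOR of all inputs.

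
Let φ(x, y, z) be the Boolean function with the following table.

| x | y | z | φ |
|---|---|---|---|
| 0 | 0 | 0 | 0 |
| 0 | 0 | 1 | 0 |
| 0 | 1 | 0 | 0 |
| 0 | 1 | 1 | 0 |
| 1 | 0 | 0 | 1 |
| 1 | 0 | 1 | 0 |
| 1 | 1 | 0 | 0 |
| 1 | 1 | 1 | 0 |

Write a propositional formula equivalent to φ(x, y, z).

φ(x, y, z) = (x and not y) and not z

φ is 1 on exactly one input, (1,0,0), whose minterm is x·¬y·¬z. So φ is just that conjunction.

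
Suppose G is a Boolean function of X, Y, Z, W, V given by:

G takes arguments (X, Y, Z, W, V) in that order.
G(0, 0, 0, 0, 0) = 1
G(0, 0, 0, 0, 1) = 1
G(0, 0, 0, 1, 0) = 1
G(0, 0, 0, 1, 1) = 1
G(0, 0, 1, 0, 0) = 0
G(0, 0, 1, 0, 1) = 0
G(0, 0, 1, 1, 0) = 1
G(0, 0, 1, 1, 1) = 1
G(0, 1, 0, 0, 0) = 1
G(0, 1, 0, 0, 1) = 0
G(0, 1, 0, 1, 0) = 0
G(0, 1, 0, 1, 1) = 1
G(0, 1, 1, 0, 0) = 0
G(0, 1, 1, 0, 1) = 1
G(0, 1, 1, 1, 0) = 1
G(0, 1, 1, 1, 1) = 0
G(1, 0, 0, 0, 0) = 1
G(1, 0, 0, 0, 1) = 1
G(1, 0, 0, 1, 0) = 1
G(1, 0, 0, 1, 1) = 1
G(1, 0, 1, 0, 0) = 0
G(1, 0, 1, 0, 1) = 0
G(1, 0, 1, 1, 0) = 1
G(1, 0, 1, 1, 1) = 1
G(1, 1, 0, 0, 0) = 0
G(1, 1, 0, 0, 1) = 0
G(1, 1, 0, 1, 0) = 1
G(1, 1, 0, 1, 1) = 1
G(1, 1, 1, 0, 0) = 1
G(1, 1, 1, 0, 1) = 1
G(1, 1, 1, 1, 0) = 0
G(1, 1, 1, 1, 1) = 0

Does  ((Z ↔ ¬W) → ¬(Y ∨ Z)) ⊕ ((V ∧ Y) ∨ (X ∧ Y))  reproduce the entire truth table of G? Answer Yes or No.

Check the formula against G row by row:
  X=0, Y=0, Z=0, W=0, V=0: formula gives 1, G = 1 ✓
  X=0, Y=0, Z=0, W=0, V=1: formula gives 1, G = 1 ✓
  X=0, Y=0, Z=0, W=1, V=0: formula gives 1, G = 1 ✓
  X=0, Y=0, Z=0, W=1, V=1: formula gives 1, G = 1 ✓
  …and likewise for the remaining 28 rows.
All 32 rows match — the expression computes G exactly.

Yes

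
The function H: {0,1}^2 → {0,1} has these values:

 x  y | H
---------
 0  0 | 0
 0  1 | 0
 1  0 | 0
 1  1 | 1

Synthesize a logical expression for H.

H(x, y) = x & y

The output is 1 only when every input is 1 — the AND of all inputs.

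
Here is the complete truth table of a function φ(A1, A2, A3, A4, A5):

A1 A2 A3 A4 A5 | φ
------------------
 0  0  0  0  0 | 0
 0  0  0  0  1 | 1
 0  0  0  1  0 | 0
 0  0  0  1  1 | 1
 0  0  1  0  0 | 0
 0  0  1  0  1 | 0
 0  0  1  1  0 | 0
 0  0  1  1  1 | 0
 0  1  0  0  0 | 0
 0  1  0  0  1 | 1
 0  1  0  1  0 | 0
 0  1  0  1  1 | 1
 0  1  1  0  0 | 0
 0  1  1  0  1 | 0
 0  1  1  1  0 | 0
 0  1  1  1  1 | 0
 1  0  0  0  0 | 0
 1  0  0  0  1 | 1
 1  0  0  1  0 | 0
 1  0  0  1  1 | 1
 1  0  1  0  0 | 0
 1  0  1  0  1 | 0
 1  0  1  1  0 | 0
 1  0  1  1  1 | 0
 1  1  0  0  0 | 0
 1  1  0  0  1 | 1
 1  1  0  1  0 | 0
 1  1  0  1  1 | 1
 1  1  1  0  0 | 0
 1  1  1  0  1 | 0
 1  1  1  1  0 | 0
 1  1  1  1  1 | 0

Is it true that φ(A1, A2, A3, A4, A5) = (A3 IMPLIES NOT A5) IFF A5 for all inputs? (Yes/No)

Yes

Test each input against both φ and the formula:
  A1=0, A2=0, A3=0, A4=0, A5=0: formula gives 0, φ = 0 ✓
  A1=0, A2=0, A3=0, A4=0, A5=1: formula gives 1, φ = 1 ✓
  A1=0, A2=0, A3=0, A4=1, A5=0: formula gives 0, φ = 0 ✓
  A1=0, A2=0, A3=0, A4=1, A5=1: formula gives 1, φ = 1 ✓
  … (the remaining 28 rows also agree.)
All 32 rows match — the expression computes φ exactly.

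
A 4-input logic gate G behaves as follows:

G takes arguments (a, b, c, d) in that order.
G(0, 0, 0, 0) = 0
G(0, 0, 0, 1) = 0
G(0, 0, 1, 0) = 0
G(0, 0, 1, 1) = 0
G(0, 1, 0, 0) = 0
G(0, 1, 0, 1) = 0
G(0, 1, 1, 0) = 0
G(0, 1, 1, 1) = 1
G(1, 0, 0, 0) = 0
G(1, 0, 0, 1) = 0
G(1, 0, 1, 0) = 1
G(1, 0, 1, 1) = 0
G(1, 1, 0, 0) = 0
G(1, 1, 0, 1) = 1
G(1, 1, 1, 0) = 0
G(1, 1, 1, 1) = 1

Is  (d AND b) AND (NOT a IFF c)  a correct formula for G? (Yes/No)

Check the formula against G row by row:
  a=0, b=0, c=0, d=0: formula gives 0, G = 0 ✓
  a=0, b=0, c=0, d=1: formula gives 0, G = 0 ✓
  a=0, b=0, c=1, d=0: formula gives 0, G = 0 ✓
  a=0, b=0, c=1, d=1: formula gives 0, G = 0 ✓
  …
  a=1, b=0, c=1, d=0: formula gives 0, but G = 1 ✗
Since they disagree at (1,0,1,0), the expression is not a correct formula for G.

No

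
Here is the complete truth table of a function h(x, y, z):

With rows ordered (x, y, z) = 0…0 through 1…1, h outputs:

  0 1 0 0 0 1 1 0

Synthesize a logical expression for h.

h(x, y, z) = (((x' · y') · z) + ((x · y') · z)) + ((x · y) · z')

Collect the rows where h=1 — (0,0,1), (1,0,1), (1,1,0) — and write one minterm per row: ¬x·¬y·z, x·¬y·z, x·y·¬z. Their union (logical OR) reproduces the table exactly.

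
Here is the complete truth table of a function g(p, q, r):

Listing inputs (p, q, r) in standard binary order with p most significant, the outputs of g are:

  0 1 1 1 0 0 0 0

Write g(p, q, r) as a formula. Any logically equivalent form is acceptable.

g(p, q, r) = (((p' · q') · r) + ((p' · q) · r')) + ((p' · q) · r)

g=1 on 3 inputs: (0,0,1), (0,1,0), (0,1,1). Reading each as a conjunction of literals (¬p·¬q·r, ¬p·q·¬r, ¬p·q·r) and taking the OR gives the canonical DNF.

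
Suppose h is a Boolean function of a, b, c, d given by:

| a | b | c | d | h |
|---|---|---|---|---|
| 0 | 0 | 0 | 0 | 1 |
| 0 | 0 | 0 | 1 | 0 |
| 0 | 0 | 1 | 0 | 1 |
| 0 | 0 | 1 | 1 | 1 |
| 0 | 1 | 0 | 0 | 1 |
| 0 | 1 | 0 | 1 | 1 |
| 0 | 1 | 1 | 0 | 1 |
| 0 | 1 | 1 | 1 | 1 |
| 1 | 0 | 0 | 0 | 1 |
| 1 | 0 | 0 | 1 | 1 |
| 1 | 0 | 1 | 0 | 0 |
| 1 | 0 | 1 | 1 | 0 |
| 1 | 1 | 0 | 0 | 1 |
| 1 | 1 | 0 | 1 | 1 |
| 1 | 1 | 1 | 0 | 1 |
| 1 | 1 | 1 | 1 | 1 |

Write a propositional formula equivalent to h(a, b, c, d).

There are just 3 zero rows: (0,0,0,1), (1,0,1,0), (1,0,1,1). Their minterms are ¬a·¬b·¬c·d, a·¬b·c·¬d, a·¬b·c·d; the OR of those covers precisely the 0-outputs, and negating it yields h.

h(a, b, c, d) = (((((a' · b') · c') · d) + (((a · b') · c) · d')) + (((a · b') · c) · d))'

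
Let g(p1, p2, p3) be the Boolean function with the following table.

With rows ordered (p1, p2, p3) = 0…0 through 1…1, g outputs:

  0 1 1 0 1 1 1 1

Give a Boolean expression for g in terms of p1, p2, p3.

g is 0 on only 2 rows — (0,0,0), (0,1,1). Writing each as a minterm (¬p1·¬p2·¬p3, ¬p1·p2·p3) and OR-ing them characterizes exactly where g=0, so g is the negation of that disjunction.

g(p1, p2, p3) = ¬(((¬p1 ∧ ¬p2) ∧ ¬p3) ∨ ((¬p1 ∧ p2) ∧ p3))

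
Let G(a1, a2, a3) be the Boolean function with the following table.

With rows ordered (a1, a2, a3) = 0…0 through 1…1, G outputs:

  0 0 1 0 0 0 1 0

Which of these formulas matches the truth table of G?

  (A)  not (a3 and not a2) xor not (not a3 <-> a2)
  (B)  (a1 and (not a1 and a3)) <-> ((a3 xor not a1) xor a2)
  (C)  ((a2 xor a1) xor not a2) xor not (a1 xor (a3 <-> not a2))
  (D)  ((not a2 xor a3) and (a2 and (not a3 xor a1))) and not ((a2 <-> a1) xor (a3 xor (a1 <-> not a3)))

(B) fails at (0,0,1): the formula yields 1, G is 0.
(C) fails at (0,0,1): the formula yields 1, G is 0.
(D) fails at (0,1,0): the formula yields 0, G is 1.
Only (A) survives; checking it on all 8 rows confirms it matches G.

A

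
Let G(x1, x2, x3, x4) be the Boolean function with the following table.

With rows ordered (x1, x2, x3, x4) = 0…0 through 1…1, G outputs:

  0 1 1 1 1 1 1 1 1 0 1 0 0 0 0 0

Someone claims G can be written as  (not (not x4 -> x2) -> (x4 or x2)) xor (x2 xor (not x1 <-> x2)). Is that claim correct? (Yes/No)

No

Test each input against both G and the formula:
  x1=0, x2=0, x3=0, x4=0: formula gives 0, G = 0 ✓
  x1=0, x2=0, x3=0, x4=1: formula gives 1, G = 1 ✓
  x1=0, x2=0, x3=1, x4=0: formula gives 0, but G = 1 ✗
A single disagreement suffices: at (0,0,1,0) they differ, so the formula does not compute G.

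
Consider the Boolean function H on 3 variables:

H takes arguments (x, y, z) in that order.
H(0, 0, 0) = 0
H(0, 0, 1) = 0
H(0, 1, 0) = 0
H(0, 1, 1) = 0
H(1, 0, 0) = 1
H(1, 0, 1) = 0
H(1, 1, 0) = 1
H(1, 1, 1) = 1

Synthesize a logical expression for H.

H(x, y, z) = (((x ∧ ¬y) ∧ ¬z) ∨ ((x ∧ y) ∧ ¬z)) ∨ ((x ∧ y) ∧ z)

Collect the rows where H=1 — (1,0,0), (1,1,0), (1,1,1) — and write one minterm per row: x·¬y·¬z, x·y·¬z, x·y·z. Their union (logical OR) reproduces the table exactly.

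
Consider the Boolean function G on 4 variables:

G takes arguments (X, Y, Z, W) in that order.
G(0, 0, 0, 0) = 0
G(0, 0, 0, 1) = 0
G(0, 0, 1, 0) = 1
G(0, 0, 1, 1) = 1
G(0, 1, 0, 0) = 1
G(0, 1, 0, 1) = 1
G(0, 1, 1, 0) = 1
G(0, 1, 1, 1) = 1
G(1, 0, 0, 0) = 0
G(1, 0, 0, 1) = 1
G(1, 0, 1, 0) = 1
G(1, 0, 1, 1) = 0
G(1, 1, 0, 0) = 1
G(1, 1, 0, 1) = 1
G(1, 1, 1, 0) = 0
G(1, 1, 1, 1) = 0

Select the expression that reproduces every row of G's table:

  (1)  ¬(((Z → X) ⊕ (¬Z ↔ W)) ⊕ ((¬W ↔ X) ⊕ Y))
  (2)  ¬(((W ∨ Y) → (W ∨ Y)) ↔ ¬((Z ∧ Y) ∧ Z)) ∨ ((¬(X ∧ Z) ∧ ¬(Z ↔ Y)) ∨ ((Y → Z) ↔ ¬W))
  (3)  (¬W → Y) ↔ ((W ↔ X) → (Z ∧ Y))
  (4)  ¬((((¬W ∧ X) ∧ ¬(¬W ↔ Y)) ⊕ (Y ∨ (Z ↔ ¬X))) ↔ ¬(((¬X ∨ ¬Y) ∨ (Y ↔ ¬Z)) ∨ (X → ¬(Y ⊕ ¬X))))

4

(1): at (0,0,1,0) it gives 0, but G = 1 — eliminated.
(2): at (0,0,0,0) it gives 1, but G = 0 — eliminated.
(3): at (0,0,0,0) it gives 1, but G = 0 — eliminated.
Only (4) survives; checking it on all 16 rows confirms it matches G.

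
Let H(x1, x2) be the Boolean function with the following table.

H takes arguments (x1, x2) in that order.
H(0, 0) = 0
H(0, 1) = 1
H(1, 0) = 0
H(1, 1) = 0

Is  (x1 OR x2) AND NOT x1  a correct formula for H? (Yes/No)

Test each input against both H and the formula:
  x1=0, x2=0: formula gives 0, H = 0 ✓
  x1=0, x2=1: formula gives 1, H = 1 ✓
  x1=1, x2=0: formula gives 0, H = 0 ✓
  x1=1, x2=1: formula gives 0, H = 0 ✓
No disagreement on any input; they are logically equivalent.

Yes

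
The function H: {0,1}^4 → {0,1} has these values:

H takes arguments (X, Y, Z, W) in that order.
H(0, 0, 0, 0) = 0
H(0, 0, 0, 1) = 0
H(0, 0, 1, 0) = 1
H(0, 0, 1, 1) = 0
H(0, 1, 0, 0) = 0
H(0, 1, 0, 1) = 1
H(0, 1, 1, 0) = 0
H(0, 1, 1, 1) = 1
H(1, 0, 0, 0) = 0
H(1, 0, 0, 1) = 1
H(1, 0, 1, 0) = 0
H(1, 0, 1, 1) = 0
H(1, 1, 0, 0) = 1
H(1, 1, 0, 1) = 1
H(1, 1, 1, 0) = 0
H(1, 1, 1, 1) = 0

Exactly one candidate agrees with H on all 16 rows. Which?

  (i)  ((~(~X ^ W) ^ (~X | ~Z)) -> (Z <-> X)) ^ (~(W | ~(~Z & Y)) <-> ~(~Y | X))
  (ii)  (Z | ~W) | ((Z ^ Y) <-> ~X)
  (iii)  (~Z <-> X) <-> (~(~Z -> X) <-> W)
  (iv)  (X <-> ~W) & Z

(ii): at (0,0,0,0) it gives 1, but H = 0 — eliminated.
(iii): at (0,0,0,0) it gives 1, but H = 0 — eliminated.
(iv): at (0,0,1,0) it gives 0, but H = 1 — eliminated.
Only (i) survives; checking it on all 16 rows confirms it matches H.

i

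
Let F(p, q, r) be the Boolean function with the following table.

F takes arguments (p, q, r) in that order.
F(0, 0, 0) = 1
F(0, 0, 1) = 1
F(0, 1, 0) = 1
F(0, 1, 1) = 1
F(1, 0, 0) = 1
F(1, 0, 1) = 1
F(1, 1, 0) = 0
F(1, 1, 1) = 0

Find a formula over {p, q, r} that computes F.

There are just 2 zero rows: (1,1,0), (1,1,1). Their minterms are p·q·¬r, p·q·r; the OR of those covers precisely the 0-outputs, and negating it yields F.

F(p, q, r) = (((p · q) · r') + ((p · q) · r))'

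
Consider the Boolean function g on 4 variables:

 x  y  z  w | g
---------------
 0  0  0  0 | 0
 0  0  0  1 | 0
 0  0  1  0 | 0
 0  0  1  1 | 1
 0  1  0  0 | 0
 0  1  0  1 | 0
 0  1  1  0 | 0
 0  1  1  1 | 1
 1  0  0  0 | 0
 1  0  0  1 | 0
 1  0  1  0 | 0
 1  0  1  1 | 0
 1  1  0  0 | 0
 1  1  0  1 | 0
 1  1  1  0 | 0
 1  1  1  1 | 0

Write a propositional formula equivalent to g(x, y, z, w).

g(x, y, z, w) = (((NOT x AND NOT y) AND z) AND w) OR (((NOT x AND y) AND z) AND w)

Collect the rows where g=1 — (0,0,1,1), (0,1,1,1) — and write one minterm per row: ¬x·¬y·z·w, ¬x·y·z·w. Their union (logical OR) reproduces the table exactly.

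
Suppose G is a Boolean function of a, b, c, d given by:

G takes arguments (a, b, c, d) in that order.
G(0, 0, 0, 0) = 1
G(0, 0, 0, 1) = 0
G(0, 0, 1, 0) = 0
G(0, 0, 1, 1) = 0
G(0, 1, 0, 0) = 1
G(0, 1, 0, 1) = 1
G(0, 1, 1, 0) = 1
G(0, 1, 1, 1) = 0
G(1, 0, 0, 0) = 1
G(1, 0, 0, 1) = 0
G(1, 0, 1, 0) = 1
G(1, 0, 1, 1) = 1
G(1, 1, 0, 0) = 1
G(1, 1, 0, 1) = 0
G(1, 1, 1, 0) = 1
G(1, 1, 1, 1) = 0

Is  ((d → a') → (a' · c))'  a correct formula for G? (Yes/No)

No

Check the formula against G row by row:
  a=0, b=0, c=0, d=0: formula gives 1, G = 1 ✓
  a=0, b=0, c=0, d=1: formula gives 1, but G = 0 ✗
Since they disagree at (0,0,0,1), the expression is not a correct formula for G.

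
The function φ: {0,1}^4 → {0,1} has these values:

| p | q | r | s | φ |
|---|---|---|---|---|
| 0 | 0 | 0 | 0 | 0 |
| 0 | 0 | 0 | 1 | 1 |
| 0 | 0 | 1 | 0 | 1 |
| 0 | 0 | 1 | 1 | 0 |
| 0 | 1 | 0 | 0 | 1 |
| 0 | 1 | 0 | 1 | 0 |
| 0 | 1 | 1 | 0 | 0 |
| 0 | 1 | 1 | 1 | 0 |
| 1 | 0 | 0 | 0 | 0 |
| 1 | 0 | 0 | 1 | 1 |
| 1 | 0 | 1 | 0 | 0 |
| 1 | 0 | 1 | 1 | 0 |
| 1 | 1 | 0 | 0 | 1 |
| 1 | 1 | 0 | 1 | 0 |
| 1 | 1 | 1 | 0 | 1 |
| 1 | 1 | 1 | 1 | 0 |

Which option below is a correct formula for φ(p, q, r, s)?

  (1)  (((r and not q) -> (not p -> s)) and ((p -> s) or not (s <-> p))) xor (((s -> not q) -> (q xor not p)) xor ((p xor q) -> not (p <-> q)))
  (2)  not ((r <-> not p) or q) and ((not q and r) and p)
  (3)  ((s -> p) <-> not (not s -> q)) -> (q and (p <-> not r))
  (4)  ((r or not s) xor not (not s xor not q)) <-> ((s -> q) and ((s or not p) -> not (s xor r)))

4

(1) fails at (0,0,0,0): the formula yields 1, φ is 0.
(2) fails at (0,0,0,1): the formula yields 0, φ is 1.
(3) fails at (0,0,0,1): the formula yields 0, φ is 1.
Only (4) survives; checking it on all 16 rows confirms it matches φ.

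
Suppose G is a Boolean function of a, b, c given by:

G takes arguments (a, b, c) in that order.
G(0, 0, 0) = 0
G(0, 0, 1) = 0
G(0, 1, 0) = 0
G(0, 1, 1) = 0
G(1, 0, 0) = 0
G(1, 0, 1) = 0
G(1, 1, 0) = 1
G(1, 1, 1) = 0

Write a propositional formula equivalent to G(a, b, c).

G(a, b, c) = (a and b) and not c

G is 1 on exactly one input, (1,1,0), whose minterm is a·b·¬c. So G is just that conjunction.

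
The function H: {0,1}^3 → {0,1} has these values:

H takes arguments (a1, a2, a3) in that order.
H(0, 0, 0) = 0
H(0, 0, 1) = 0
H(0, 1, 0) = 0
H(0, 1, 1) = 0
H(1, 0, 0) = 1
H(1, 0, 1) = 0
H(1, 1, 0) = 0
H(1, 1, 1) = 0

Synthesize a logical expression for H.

H(a1, a2, a3) = (a1 AND NOT a2) AND NOT a3

Only row (1,0,0) gives 1. That row's minterm a1·¬a2·¬a3 is H directly.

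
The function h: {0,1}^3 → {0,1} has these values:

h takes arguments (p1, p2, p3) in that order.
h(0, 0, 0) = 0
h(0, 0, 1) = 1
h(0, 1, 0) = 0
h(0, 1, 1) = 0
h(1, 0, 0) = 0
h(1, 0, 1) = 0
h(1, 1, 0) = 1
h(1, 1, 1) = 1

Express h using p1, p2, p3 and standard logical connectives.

h(p1, p2, p3) = (((not p1 and not p2) and p3) or ((p1 and p2) and not p3)) or ((p1 and p2) and p3)

h=1 on 3 inputs: (0,0,1), (1,1,0), (1,1,1). Reading each as a conjunction of literals (¬p1·¬p2·p3, p1·p2·¬p3, p1·p2·p3) and taking the OR gives the canonical DNF.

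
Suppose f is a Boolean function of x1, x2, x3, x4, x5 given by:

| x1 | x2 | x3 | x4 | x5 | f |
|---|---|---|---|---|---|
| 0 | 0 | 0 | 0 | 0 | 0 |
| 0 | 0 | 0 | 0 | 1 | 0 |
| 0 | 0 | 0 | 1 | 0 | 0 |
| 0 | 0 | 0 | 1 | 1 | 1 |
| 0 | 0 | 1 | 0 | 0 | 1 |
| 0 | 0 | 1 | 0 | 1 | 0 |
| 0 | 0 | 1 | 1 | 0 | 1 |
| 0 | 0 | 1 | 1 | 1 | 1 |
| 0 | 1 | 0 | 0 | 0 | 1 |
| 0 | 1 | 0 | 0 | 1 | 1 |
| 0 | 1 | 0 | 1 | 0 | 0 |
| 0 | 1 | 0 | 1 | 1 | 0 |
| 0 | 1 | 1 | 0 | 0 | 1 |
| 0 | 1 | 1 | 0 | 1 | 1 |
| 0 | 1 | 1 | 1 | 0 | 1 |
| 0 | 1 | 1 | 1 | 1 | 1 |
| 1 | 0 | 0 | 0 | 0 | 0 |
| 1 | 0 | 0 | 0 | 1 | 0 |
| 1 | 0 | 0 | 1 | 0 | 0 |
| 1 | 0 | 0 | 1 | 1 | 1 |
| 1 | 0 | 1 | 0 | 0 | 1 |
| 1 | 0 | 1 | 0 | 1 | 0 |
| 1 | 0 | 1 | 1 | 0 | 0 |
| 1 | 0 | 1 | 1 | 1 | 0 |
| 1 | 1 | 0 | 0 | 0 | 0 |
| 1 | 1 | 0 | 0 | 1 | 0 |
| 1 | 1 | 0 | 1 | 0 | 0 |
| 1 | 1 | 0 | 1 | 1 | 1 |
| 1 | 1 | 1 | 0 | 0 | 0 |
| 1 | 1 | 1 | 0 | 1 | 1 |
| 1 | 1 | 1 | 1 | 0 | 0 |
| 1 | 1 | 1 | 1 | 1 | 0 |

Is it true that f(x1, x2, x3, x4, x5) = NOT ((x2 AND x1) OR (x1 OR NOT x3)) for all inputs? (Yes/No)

No

Test each input against both f and the formula:
  x1=0, x2=0, x3=0, x4=0, x5=0: formula gives 0, f = 0 ✓
  x1=0, x2=0, x3=0, x4=0, x5=1: formula gives 0, f = 0 ✓
  x1=0, x2=0, x3=0, x4=1, x5=0: formula gives 0, f = 0 ✓
  x1=0, x2=0, x3=0, x4=1, x5=1: formula gives 0, but f = 1 ✗
Since they disagree at (0,0,0,1,1), the expression is not a correct formula for f.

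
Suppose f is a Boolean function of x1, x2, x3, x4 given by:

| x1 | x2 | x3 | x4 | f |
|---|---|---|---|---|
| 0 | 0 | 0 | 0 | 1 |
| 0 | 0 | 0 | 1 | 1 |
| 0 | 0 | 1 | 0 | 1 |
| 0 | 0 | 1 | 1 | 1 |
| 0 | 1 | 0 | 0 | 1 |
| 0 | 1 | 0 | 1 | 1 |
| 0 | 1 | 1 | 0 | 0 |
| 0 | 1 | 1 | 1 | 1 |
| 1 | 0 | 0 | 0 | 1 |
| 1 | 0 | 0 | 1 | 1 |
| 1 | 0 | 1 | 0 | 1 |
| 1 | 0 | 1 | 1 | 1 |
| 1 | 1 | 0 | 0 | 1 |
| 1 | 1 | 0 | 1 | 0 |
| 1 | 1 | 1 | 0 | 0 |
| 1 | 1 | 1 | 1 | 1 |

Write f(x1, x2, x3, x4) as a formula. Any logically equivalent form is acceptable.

The 0-rows are (0,1,1,0), (1,1,0,1), (1,1,1,0). Take each as a conjunction (¬x1·x2·x3·¬x4, x1·x2·¬x3·x4, x1·x2·x3·¬x4), form their disjunction, and complement — that gives a formula that is 1 everywhere f is.

f(x1, x2, x3, x4) = (((((x1' · x2) · x3) · x4') + (((x1 · x2) · x3') · x4)) + (((x1 · x2) · x3) · x4'))'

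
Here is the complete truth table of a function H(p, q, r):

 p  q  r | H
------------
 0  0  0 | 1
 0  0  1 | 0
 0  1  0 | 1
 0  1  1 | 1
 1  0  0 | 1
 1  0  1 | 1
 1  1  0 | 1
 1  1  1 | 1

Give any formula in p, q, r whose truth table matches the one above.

H(p, q, r) = not ((not p and not q) and r)

H is 0 on exactly one input, (0,0,1), whose minterm is ¬p·¬q·r. So H is the negation of that single conjunction.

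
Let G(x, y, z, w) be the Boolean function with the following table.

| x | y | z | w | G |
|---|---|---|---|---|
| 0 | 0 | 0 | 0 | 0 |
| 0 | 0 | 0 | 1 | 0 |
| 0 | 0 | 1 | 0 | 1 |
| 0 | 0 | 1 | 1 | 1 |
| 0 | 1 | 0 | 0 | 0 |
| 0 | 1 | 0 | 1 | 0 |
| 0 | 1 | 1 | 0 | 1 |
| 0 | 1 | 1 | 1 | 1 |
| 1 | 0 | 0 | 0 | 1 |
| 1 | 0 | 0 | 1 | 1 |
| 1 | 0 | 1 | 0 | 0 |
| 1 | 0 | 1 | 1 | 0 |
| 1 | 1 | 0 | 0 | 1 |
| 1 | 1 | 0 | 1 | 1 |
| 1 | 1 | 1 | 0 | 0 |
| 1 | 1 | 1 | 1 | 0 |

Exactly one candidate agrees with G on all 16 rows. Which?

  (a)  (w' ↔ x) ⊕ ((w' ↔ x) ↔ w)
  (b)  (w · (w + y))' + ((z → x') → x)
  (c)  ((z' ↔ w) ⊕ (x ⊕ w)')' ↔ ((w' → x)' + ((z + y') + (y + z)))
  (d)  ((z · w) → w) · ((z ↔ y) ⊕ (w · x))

c

(a) fails at (0,0,0,0): the formula yields 1, G is 0.
(b) fails at (0,0,0,0): the formula yields 1, G is 0.
(d) fails at (0,0,0,0): the formula yields 1, G is 0.
That leaves (c). Evaluating it on every row reproduces the table of G exactly.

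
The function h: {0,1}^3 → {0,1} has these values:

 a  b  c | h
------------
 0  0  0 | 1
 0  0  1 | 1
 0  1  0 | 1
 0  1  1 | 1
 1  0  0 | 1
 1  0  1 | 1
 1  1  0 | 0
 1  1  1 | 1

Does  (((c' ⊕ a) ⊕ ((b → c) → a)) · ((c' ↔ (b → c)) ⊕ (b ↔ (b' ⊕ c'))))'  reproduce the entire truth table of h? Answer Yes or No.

Yes

Check the formula against h row by row:
  a=0, b=0, c=0: formula gives 1, h = 1 ✓
  a=0, b=0, c=1: formula gives 1, h = 1 ✓
  a=0, b=1, c=0: formula gives 1, h = 1 ✓
  a=0, b=1, c=1: formula gives 1, h = 1 ✓
  a=1, b=0, c=0: formula gives 1, h = 1 ✓
  … (the remaining 3 rows also agree.)
No disagreement on any input; they are logically equivalent.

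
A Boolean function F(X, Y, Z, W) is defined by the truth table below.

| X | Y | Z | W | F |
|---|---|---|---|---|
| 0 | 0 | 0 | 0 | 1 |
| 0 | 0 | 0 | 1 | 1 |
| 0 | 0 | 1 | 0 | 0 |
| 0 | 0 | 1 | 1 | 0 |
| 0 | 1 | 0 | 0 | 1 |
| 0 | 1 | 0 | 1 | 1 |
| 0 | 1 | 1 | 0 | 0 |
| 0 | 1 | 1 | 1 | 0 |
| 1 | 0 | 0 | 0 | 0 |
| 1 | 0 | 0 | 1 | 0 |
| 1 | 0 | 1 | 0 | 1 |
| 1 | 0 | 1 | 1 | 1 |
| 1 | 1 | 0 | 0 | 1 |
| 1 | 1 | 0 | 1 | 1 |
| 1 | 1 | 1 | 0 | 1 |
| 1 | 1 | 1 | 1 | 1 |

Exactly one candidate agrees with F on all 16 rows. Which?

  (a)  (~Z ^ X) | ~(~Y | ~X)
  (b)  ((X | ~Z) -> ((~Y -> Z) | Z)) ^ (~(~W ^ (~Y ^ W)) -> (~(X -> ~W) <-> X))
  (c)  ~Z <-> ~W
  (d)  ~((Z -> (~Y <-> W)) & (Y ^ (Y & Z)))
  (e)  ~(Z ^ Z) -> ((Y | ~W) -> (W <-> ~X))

a

(b): at (0,1,0,0) it gives 0, but F = 1 — eliminated.
(c): at (0,0,0,1) it gives 0, but F = 1 — eliminated.
(d): at (0,0,1,0) it gives 1, but F = 0 — eliminated.
(e): at (0,0,0,0) it gives 0, but F = 1 — eliminated.
That leaves (a). Evaluating it on every row reproduces the table of F exactly.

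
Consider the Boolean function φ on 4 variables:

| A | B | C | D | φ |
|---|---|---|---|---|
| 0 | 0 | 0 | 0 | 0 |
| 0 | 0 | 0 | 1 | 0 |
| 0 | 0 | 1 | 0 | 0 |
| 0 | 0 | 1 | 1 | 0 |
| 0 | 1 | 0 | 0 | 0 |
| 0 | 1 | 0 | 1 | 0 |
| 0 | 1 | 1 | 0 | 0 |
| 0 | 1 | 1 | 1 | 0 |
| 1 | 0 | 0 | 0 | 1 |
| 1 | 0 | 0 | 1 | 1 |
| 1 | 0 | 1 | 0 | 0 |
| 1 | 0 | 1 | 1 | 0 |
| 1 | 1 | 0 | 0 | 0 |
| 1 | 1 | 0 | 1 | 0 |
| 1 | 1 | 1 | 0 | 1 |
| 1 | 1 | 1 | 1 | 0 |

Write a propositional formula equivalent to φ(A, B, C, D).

φ(A, B, C, D) = ((((A ∧ ¬B) ∧ ¬C) ∧ ¬D) ∨ (((A ∧ ¬B) ∧ ¬C) ∧ D)) ∨ (((A ∧ B) ∧ C) ∧ ¬D)

Collect the rows where φ=1 — (1,0,0,0), (1,0,0,1), (1,1,1,0) — and write one minterm per row: A·¬B·¬C·¬D, A·¬B·¬C·D, A·B·C·¬D. Their union (logical OR) reproduces the table exactly.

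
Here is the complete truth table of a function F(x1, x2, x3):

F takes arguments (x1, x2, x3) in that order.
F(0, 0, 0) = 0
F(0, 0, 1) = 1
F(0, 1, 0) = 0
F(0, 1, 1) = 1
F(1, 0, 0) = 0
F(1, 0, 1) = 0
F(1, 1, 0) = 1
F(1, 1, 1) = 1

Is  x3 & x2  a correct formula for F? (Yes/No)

No

Check the formula against F row by row:
  x1=0, x2=0, x3=0: formula gives 0, F = 0 ✓
  x1=0, x2=0, x3=1: formula gives 0, but F = 1 ✗
Row (0,0,1) is a counterexample, so the formula is not equivalent to F.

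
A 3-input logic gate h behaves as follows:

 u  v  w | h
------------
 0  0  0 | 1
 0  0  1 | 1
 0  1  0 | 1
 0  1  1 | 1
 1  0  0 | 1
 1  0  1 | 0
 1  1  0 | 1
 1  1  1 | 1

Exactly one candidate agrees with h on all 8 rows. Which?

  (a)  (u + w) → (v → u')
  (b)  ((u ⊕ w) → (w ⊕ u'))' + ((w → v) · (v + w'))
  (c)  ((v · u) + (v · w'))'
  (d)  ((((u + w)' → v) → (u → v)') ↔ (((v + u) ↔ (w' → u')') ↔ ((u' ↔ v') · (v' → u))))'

b

(a): at (1,0,1) it gives 1, but h = 0 — eliminated.
(c): at (0,1,0) it gives 0, but h = 1 — eliminated.
(d): at (0,0,1) it gives 0, but h = 1 — eliminated.
(b) is the remaining candidate, and it agrees with h on all 8 inputs.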